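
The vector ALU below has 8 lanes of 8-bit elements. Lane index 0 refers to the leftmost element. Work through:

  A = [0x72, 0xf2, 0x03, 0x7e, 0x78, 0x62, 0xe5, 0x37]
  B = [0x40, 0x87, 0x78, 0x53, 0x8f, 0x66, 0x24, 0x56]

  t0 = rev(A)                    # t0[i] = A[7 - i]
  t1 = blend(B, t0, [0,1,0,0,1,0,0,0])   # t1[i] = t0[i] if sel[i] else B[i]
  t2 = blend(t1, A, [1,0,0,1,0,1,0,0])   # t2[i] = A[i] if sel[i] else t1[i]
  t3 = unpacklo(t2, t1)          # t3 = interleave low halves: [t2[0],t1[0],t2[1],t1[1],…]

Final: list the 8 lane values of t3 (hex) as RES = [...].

RES = [0x72, 0x40, 0xe5, 0xe5, 0x78, 0x78, 0x7e, 0x53]

  t0: 37 e5 62 78 7e 03 f2 72
  t1: 40 e5 78 53 7e 66 24 56
  t2: 72 e5 78 7e 7e 62 24 56
  t3: 72 40 e5 e5 78 78 7e 53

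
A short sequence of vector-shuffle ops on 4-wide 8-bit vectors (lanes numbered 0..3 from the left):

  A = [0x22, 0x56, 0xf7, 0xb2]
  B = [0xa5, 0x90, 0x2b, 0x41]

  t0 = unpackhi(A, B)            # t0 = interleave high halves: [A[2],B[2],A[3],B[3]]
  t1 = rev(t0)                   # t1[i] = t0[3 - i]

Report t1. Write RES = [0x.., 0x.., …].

t0 = [0xf7, 0x2b, 0xb2, 0x41]
t1 = [0x41, 0xb2, 0x2b, 0xf7]

RES = [ 0x41  0xb2  0x2b  0xf7 ]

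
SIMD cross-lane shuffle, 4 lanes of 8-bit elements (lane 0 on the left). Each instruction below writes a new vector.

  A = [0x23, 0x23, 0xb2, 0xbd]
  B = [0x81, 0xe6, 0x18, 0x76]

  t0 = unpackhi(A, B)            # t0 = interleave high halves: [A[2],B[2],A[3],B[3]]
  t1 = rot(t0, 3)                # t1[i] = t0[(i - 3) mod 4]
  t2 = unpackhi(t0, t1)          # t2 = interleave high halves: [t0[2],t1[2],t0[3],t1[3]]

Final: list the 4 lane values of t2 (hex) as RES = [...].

→ t0 |b2|18|bd|76|
→ t1 |18|bd|76|b2|
→ t2 |bd|76|76|b2|

RES = [ 0xbd  0x76  0x76  0xb2 ]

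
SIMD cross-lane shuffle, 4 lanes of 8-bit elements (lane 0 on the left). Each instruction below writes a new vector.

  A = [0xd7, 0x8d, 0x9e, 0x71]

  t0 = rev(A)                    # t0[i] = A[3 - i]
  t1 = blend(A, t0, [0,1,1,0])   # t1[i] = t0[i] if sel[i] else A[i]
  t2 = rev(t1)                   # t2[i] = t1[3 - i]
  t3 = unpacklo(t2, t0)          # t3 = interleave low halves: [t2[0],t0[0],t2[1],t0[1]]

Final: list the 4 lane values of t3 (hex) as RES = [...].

RES = [ 0x71  0x71  0x8d  0x9e ]

t0 = [0x71, 0x9e, 0x8d, 0xd7]
t1 = [0xd7, 0x9e, 0x8d, 0x71]
t2 = [0x71, 0x8d, 0x9e, 0xd7]
t3 = [0x71, 0x71, 0x8d, 0x9e]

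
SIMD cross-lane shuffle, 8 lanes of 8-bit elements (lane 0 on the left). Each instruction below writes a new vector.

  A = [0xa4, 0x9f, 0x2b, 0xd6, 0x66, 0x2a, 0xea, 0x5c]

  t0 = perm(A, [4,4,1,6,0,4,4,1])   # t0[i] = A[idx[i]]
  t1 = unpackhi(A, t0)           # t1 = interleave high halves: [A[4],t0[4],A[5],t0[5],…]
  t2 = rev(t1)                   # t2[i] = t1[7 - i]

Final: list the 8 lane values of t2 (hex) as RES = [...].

RES = [0x9f, 0x5c, 0x66, 0xea, 0x66, 0x2a, 0xa4, 0x66]

  t0: 66 66 9f ea a4 66 66 9f
  t1: 66 a4 2a 66 ea 66 5c 9f
  t2: 9f 5c 66 ea 66 2a a4 66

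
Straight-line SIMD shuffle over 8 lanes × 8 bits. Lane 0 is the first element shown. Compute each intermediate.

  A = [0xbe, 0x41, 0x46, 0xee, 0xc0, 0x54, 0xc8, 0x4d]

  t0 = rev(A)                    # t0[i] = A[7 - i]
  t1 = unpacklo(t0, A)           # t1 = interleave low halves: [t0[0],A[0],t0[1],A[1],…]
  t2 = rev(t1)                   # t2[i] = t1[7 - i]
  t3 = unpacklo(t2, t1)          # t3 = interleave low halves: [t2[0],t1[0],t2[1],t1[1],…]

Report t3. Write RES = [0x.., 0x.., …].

RES = [ 0xee  0x4d  0xc0  0xbe  0x46  0xc8  0x54  0x41 ]

→ t0 |4d|c8|54|c0|ee|46|41|be|
→ t1 |4d|be|c8|41|54|46|c0|ee|
→ t2 |ee|c0|46|54|41|c8|be|4d|
→ t3 |ee|4d|c0|be|46|c8|54|41|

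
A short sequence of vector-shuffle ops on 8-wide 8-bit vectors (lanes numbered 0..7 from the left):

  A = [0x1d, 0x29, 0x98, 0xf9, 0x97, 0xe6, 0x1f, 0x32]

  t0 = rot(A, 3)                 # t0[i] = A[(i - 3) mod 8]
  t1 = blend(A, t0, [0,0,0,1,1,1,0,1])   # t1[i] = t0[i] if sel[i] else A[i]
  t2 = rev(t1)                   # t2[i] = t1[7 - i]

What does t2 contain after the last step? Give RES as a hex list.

→ t0 |e6|1f|32|1d|29|98|f9|97|
→ t1 |1d|29|98|1d|29|98|1f|97|
→ t2 |97|1f|98|29|1d|98|29|1d|

RES = [0x97, 0x1f, 0x98, 0x29, 0x1d, 0x98, 0x29, 0x1d]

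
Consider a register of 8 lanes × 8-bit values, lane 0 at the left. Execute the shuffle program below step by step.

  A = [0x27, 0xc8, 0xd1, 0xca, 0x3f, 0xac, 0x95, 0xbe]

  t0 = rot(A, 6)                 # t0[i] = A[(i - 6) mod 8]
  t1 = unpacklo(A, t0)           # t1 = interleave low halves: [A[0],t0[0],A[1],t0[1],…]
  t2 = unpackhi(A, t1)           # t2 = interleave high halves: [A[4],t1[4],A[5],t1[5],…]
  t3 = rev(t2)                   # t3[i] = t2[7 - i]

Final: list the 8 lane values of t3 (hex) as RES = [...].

t0 = [0xd1, 0xca, 0x3f, 0xac, 0x95, 0xbe, 0x27, 0xc8]
t1 = [0x27, 0xd1, 0xc8, 0xca, 0xd1, 0x3f, 0xca, 0xac]
t2 = [0x3f, 0xd1, 0xac, 0x3f, 0x95, 0xca, 0xbe, 0xac]
t3 = [0xac, 0xbe, 0xca, 0x95, 0x3f, 0xac, 0xd1, 0x3f]

RES = [ 0xac  0xbe  0xca  0x95  0x3f  0xac  0xd1  0x3f ]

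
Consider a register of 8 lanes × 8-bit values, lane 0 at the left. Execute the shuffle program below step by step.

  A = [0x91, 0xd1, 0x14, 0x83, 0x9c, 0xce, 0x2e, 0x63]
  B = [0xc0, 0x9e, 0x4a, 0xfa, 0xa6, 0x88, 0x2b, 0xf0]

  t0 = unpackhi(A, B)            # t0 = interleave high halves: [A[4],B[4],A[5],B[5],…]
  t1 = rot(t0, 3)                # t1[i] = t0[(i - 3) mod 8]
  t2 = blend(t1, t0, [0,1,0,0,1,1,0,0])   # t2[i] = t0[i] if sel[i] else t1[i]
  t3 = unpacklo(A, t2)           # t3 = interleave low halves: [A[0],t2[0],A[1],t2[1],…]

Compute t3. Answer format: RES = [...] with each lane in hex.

RES = [0x91, 0x2b, 0xd1, 0xa6, 0x14, 0xf0, 0x83, 0x9c]

→ t0 |9c|a6|ce|88|2e|2b|63|f0|
→ t1 |2b|63|f0|9c|a6|ce|88|2e|
→ t2 |2b|a6|f0|9c|2e|2b|88|2e|
→ t3 |91|2b|d1|a6|14|f0|83|9c|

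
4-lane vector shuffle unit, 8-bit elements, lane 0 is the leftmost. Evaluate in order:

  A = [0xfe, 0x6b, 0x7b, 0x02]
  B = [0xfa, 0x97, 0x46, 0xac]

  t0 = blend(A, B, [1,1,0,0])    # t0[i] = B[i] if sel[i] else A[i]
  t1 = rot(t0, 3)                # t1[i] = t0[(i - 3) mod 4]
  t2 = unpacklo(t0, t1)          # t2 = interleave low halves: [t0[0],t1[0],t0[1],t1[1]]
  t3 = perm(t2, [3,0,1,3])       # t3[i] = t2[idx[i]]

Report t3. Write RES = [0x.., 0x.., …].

t0 = [0xfa, 0x97, 0x7b, 0x02]
t1 = [0x97, 0x7b, 0x02, 0xfa]
t2 = [0xfa, 0x97, 0x97, 0x7b]
t3 = [0x7b, 0xfa, 0x97, 0x7b]

RES = [ 0x7b  0xfa  0x97  0x7b ]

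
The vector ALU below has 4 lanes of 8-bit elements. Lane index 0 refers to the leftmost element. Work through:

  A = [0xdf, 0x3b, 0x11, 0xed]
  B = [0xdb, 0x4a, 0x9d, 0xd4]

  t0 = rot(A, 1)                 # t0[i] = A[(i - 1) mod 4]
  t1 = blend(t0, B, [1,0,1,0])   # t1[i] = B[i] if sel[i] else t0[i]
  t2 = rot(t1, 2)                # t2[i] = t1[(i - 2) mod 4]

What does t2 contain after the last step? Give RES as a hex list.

RES = [0x9d, 0x11, 0xdb, 0xdf]

t0 = [0xed, 0xdf, 0x3b, 0x11]
t1 = [0xdb, 0xdf, 0x9d, 0x11]
t2 = [0x9d, 0x11, 0xdb, 0xdf]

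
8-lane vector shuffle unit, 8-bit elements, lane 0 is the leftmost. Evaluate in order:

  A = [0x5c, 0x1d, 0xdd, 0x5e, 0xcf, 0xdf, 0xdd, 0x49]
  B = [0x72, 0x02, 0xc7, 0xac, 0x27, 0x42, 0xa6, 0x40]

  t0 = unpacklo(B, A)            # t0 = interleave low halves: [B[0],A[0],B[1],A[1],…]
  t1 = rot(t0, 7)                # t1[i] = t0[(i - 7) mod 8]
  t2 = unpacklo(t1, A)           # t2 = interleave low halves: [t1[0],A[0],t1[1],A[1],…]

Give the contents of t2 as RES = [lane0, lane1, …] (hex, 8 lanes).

RES = [0x5c, 0x5c, 0x02, 0x1d, 0x1d, 0xdd, 0xc7, 0x5e]

  t0: 72 5c 02 1d c7 dd ac 5e
  t1: 5c 02 1d c7 dd ac 5e 72
  t2: 5c 5c 02 1d 1d dd c7 5e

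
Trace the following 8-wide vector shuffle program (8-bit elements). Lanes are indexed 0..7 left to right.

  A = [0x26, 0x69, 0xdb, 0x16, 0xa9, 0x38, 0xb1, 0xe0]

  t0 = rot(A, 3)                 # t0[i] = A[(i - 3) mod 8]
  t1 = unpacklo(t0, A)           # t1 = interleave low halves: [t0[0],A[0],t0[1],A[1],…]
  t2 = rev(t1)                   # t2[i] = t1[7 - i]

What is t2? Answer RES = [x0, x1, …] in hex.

t0 = [0x38, 0xb1, 0xe0, 0x26, 0x69, 0xdb, 0x16, 0xa9]
t1 = [0x38, 0x26, 0xb1, 0x69, 0xe0, 0xdb, 0x26, 0x16]
t2 = [0x16, 0x26, 0xdb, 0xe0, 0x69, 0xb1, 0x26, 0x38]

RES = [0x16, 0x26, 0xdb, 0xe0, 0x69, 0xb1, 0x26, 0x38]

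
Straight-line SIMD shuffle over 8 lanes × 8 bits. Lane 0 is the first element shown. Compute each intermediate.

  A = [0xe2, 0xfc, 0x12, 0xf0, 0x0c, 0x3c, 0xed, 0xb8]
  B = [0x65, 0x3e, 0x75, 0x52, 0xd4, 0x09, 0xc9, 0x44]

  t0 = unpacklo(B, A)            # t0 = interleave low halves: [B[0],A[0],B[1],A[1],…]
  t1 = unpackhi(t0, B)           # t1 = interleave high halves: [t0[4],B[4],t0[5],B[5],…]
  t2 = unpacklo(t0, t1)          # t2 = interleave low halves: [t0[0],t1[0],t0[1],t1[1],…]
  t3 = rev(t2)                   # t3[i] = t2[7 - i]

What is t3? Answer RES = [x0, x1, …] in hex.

→ t0 |65|e2|3e|fc|75|12|52|f0|
→ t1 |75|d4|12|09|52|c9|f0|44|
→ t2 |65|75|e2|d4|3e|12|fc|09|
→ t3 |09|fc|12|3e|d4|e2|75|65|

RES = [ 0x09  0xfc  0x12  0x3e  0xd4  0xe2  0x75  0x65 ]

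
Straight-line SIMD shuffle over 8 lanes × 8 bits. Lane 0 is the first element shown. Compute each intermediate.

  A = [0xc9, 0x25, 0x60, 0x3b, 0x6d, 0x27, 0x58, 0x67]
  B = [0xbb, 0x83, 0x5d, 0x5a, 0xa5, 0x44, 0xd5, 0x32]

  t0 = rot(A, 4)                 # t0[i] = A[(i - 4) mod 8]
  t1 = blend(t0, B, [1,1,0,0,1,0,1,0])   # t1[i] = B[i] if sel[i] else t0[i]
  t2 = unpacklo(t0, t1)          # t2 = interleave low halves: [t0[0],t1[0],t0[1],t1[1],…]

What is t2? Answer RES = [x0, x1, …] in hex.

RES = [ 0x6d  0xbb  0x27  0x83  0x58  0x58  0x67  0x67 ]

  t0: 6d 27 58 67 c9 25 60 3b
  t1: bb 83 58 67 a5 25 d5 3b
  t2: 6d bb 27 83 58 58 67 67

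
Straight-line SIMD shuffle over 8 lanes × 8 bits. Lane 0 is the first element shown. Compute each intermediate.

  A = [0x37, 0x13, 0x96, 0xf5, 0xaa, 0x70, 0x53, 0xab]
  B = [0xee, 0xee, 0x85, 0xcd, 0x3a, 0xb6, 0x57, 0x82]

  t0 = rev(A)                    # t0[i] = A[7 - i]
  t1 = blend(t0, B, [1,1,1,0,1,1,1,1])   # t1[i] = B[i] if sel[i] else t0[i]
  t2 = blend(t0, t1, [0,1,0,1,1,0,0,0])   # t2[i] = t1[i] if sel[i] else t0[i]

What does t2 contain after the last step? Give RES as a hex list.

t0 = [0xab, 0x53, 0x70, 0xaa, 0xf5, 0x96, 0x13, 0x37]
t1 = [0xee, 0xee, 0x85, 0xaa, 0x3a, 0xb6, 0x57, 0x82]
t2 = [0xab, 0xee, 0x70, 0xaa, 0x3a, 0x96, 0x13, 0x37]

RES = [0xab, 0xee, 0x70, 0xaa, 0x3a, 0x96, 0x13, 0x37]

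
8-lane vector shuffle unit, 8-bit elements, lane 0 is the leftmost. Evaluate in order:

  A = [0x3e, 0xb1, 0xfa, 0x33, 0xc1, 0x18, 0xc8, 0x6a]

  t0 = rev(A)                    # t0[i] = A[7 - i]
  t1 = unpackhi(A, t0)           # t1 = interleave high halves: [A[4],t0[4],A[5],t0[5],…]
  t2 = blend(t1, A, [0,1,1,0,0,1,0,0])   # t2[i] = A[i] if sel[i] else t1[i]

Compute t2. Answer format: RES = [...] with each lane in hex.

RES = [ 0xc1  0xb1  0xfa  0xfa  0xc8  0x18  0x6a  0x3e ]

→ t0 |6a|c8|18|c1|33|fa|b1|3e|
→ t1 |c1|33|18|fa|c8|b1|6a|3e|
→ t2 |c1|b1|fa|fa|c8|18|6a|3e|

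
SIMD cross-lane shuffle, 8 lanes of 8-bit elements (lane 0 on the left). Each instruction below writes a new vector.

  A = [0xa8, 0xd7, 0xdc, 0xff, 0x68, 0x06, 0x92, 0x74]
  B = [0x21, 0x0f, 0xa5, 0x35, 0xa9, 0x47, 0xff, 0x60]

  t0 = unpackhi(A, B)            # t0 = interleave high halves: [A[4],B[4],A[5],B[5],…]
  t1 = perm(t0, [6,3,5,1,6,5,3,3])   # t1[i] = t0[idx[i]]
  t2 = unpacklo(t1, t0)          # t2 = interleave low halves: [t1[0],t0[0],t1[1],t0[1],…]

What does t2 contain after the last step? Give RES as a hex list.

RES = [0x74, 0x68, 0x47, 0xa9, 0xff, 0x06, 0xa9, 0x47]

  t0: 68 a9 06 47 92 ff 74 60
  t1: 74 47 ff a9 74 ff 47 47
  t2: 74 68 47 a9 ff 06 a9 47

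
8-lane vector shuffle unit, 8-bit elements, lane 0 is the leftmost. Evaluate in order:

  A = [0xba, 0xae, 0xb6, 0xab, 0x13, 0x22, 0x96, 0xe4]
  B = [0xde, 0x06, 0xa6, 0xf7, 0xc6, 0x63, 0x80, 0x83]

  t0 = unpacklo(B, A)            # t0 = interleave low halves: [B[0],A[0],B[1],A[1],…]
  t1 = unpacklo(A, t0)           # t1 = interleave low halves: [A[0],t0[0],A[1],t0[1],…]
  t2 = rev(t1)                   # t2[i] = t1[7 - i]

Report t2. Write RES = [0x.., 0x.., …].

t0 = [0xde, 0xba, 0x06, 0xae, 0xa6, 0xb6, 0xf7, 0xab]
t1 = [0xba, 0xde, 0xae, 0xba, 0xb6, 0x06, 0xab, 0xae]
t2 = [0xae, 0xab, 0x06, 0xb6, 0xba, 0xae, 0xde, 0xba]

RES = [ 0xae  0xab  0x06  0xb6  0xba  0xae  0xde  0xba ]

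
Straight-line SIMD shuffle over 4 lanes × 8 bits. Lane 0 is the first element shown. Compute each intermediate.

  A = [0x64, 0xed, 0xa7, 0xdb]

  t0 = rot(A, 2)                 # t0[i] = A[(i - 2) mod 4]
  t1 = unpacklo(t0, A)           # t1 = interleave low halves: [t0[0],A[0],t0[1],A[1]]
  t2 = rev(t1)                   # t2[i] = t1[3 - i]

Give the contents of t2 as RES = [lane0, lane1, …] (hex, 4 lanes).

RES = [0xed, 0xdb, 0x64, 0xa7]

t0 = [0xa7, 0xdb, 0x64, 0xed]
t1 = [0xa7, 0x64, 0xdb, 0xed]
t2 = [0xed, 0xdb, 0x64, 0xa7]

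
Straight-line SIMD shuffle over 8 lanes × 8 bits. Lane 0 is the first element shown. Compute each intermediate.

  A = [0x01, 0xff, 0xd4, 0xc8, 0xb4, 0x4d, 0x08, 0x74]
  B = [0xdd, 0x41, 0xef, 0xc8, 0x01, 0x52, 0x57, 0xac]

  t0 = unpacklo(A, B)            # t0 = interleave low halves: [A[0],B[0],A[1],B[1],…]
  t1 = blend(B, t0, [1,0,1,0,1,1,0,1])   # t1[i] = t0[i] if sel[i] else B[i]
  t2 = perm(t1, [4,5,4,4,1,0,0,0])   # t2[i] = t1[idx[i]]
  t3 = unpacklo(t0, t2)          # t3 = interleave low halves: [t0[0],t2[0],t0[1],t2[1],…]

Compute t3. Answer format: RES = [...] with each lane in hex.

t0 = [0x01, 0xdd, 0xff, 0x41, 0xd4, 0xef, 0xc8, 0xc8]
t1 = [0x01, 0x41, 0xff, 0xc8, 0xd4, 0xef, 0x57, 0xc8]
t2 = [0xd4, 0xef, 0xd4, 0xd4, 0x41, 0x01, 0x01, 0x01]
t3 = [0x01, 0xd4, 0xdd, 0xef, 0xff, 0xd4, 0x41, 0xd4]

RES = [ 0x01  0xd4  0xdd  0xef  0xff  0xd4  0x41  0xd4 ]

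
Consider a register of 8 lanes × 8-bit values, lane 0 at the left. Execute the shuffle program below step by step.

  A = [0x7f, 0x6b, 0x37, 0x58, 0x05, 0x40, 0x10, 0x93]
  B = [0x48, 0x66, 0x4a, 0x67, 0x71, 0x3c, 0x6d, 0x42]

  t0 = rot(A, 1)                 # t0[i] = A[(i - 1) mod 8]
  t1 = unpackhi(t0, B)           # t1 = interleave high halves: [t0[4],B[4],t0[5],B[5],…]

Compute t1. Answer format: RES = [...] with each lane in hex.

→ t0 |93|7f|6b|37|58|05|40|10|
→ t1 |58|71|05|3c|40|6d|10|42|

RES = [0x58, 0x71, 0x05, 0x3c, 0x40, 0x6d, 0x10, 0x42]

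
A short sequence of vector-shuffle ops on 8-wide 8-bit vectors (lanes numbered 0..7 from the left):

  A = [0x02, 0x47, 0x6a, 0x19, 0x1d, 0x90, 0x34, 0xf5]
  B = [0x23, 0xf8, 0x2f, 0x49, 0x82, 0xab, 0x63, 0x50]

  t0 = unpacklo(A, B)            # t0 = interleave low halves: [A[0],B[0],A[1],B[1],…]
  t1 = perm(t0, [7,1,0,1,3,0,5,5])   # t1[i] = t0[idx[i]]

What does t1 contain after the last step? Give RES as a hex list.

RES = [ 0x49  0x23  0x02  0x23  0xf8  0x02  0x2f  0x2f ]

  t0: 02 23 47 f8 6a 2f 19 49
  t1: 49 23 02 23 f8 02 2f 2f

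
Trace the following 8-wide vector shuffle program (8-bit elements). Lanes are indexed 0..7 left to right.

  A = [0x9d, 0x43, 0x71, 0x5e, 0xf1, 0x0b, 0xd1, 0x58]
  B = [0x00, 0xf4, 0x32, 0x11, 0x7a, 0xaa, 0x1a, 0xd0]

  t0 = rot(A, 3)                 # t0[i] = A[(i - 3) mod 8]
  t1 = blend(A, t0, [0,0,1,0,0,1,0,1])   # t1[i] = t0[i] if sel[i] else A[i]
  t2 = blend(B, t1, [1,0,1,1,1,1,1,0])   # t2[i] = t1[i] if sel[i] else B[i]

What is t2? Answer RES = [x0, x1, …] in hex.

t0 = [0x0b, 0xd1, 0x58, 0x9d, 0x43, 0x71, 0x5e, 0xf1]
t1 = [0x9d, 0x43, 0x58, 0x5e, 0xf1, 0x71, 0xd1, 0xf1]
t2 = [0x9d, 0xf4, 0x58, 0x5e, 0xf1, 0x71, 0xd1, 0xd0]

RES = [0x9d, 0xf4, 0x58, 0x5e, 0xf1, 0x71, 0xd1, 0xd0]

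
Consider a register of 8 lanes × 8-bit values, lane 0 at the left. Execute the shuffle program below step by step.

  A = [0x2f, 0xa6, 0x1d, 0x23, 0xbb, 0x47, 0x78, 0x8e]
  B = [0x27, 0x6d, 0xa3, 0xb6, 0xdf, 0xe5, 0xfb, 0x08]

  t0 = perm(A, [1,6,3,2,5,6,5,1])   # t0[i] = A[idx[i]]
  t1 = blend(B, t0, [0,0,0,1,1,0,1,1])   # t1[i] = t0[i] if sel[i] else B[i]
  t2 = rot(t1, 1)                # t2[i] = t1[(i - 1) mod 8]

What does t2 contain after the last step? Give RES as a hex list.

  t0: a6 78 23 1d 47 78 47 a6
  t1: 27 6d a3 1d 47 e5 47 a6
  t2: a6 27 6d a3 1d 47 e5 47

RES = [ 0xa6  0x27  0x6d  0xa3  0x1d  0x47  0xe5  0x47 ]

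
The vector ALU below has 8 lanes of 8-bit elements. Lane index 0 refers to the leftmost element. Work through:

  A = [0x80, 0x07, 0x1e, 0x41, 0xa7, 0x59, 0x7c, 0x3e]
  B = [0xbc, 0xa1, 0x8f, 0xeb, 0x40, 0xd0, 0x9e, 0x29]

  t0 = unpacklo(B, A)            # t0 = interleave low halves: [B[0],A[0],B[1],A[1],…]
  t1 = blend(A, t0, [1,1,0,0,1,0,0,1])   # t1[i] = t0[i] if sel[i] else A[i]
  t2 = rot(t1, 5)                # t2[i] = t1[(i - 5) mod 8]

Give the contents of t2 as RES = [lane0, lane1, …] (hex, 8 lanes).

→ t0 |bc|80|a1|07|8f|1e|eb|41|
→ t1 |bc|80|1e|41|8f|59|7c|41|
→ t2 |41|8f|59|7c|41|bc|80|1e|

RES = [ 0x41  0x8f  0x59  0x7c  0x41  0xbc  0x80  0x1e ]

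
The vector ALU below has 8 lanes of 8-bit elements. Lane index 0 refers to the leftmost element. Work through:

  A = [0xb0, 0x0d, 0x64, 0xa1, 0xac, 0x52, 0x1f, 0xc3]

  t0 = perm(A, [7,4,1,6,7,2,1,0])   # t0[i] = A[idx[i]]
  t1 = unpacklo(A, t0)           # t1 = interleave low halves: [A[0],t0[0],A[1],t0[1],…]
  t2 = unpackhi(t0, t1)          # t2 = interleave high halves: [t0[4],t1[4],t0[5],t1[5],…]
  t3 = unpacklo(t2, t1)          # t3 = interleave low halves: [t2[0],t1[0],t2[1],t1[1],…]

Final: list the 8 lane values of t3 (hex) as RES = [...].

RES = [ 0xc3  0xb0  0x64  0xc3  0x64  0x0d  0x0d  0xac ]

→ t0 |c3|ac|0d|1f|c3|64|0d|b0|
→ t1 |b0|c3|0d|ac|64|0d|a1|1f|
→ t2 |c3|64|64|0d|0d|a1|b0|1f|
→ t3 |c3|b0|64|c3|64|0d|0d|ac|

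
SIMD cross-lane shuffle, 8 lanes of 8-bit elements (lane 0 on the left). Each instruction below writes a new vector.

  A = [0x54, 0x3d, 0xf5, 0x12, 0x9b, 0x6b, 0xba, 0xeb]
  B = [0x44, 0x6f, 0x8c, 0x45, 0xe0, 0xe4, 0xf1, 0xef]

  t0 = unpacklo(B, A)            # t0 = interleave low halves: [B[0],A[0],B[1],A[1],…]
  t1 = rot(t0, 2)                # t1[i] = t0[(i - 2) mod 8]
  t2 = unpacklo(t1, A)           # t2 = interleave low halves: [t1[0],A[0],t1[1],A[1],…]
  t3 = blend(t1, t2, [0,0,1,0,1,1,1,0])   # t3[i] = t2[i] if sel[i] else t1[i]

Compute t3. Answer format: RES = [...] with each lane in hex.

RES = [0x45, 0x12, 0x12, 0x54, 0x44, 0xf5, 0x54, 0xf5]

  t0: 44 54 6f 3d 8c f5 45 12
  t1: 45 12 44 54 6f 3d 8c f5
  t2: 45 54 12 3d 44 f5 54 12
  t3: 45 12 12 54 44 f5 54 f5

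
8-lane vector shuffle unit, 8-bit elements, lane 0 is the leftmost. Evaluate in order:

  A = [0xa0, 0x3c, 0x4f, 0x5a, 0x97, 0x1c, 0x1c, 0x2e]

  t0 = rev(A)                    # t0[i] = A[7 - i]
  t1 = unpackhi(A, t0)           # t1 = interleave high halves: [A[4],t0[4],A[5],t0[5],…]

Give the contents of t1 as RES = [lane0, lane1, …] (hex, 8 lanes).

  t0: 2e 1c 1c 97 5a 4f 3c a0
  t1: 97 5a 1c 4f 1c 3c 2e a0

RES = [0x97, 0x5a, 0x1c, 0x4f, 0x1c, 0x3c, 0x2e, 0xa0]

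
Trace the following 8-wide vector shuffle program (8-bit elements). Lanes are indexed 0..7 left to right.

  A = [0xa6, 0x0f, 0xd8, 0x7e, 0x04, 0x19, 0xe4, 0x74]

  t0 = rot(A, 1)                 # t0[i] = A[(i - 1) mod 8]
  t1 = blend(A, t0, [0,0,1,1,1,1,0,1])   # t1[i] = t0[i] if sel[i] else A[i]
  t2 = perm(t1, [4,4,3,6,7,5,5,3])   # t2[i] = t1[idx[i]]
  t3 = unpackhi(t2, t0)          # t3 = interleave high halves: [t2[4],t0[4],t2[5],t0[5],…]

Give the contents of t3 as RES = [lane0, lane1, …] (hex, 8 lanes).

  t0: 74 a6 0f d8 7e 04 19 e4
  t1: a6 0f 0f d8 7e 04 e4 e4
  t2: 7e 7e d8 e4 e4 04 04 d8
  t3: e4 7e 04 04 04 19 d8 e4

RES = [ 0xe4  0x7e  0x04  0x04  0x04  0x19  0xd8  0xe4 ]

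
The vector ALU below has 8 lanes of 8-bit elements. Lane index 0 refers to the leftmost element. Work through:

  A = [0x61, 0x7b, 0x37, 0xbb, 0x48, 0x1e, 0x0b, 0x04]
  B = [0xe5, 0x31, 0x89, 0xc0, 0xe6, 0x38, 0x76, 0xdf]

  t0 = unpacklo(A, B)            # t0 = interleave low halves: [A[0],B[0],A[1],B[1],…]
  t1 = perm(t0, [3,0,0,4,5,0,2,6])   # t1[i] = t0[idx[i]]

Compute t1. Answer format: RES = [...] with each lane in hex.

t0 = [0x61, 0xe5, 0x7b, 0x31, 0x37, 0x89, 0xbb, 0xc0]
t1 = [0x31, 0x61, 0x61, 0x37, 0x89, 0x61, 0x7b, 0xbb]

RES = [ 0x31  0x61  0x61  0x37  0x89  0x61  0x7b  0xbb ]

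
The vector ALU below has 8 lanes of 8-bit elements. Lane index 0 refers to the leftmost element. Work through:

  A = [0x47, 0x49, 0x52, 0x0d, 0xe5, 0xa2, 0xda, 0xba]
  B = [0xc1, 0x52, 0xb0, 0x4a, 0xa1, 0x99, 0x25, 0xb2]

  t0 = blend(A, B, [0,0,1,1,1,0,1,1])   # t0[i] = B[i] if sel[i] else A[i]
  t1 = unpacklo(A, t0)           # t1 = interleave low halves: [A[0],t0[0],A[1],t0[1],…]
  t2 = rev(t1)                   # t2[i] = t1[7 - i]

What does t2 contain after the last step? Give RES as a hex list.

RES = [ 0x4a  0x0d  0xb0  0x52  0x49  0x49  0x47  0x47 ]

  t0: 47 49 b0 4a a1 a2 25 b2
  t1: 47 47 49 49 52 b0 0d 4a
  t2: 4a 0d b0 52 49 49 47 47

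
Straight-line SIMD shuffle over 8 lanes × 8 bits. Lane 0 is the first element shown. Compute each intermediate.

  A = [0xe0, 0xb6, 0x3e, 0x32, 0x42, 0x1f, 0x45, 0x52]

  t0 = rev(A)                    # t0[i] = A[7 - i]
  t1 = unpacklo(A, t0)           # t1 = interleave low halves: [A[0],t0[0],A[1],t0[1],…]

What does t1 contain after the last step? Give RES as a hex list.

RES = [ 0xe0  0x52  0xb6  0x45  0x3e  0x1f  0x32  0x42 ]

t0 = [0x52, 0x45, 0x1f, 0x42, 0x32, 0x3e, 0xb6, 0xe0]
t1 = [0xe0, 0x52, 0xb6, 0x45, 0x3e, 0x1f, 0x32, 0x42]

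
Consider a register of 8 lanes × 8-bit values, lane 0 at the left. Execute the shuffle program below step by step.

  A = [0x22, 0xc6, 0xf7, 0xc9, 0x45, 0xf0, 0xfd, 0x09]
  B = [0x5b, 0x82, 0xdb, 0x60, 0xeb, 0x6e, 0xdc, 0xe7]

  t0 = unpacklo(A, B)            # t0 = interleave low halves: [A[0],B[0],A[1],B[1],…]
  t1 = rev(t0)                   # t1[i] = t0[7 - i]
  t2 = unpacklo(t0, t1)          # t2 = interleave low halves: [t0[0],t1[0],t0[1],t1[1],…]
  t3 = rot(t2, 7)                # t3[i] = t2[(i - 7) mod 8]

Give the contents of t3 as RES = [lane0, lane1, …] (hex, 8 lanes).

RES = [ 0x60  0x5b  0xc9  0xc6  0xdb  0x82  0xf7  0x22 ]

t0 = [0x22, 0x5b, 0xc6, 0x82, 0xf7, 0xdb, 0xc9, 0x60]
t1 = [0x60, 0xc9, 0xdb, 0xf7, 0x82, 0xc6, 0x5b, 0x22]
t2 = [0x22, 0x60, 0x5b, 0xc9, 0xc6, 0xdb, 0x82, 0xf7]
t3 = [0x60, 0x5b, 0xc9, 0xc6, 0xdb, 0x82, 0xf7, 0x22]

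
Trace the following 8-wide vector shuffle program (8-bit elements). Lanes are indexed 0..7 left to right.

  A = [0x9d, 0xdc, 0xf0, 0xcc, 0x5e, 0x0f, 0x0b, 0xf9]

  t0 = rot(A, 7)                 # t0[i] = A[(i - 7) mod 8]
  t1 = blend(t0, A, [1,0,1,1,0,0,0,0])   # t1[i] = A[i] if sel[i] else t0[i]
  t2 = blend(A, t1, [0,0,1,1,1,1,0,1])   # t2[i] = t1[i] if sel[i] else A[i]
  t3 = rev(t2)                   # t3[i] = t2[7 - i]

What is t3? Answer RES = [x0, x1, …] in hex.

t0 = [0xdc, 0xf0, 0xcc, 0x5e, 0x0f, 0x0b, 0xf9, 0x9d]
t1 = [0x9d, 0xf0, 0xf0, 0xcc, 0x0f, 0x0b, 0xf9, 0x9d]
t2 = [0x9d, 0xdc, 0xf0, 0xcc, 0x0f, 0x0b, 0x0b, 0x9d]
t3 = [0x9d, 0x0b, 0x0b, 0x0f, 0xcc, 0xf0, 0xdc, 0x9d]

RES = [ 0x9d  0x0b  0x0b  0x0f  0xcc  0xf0  0xdc  0x9d ]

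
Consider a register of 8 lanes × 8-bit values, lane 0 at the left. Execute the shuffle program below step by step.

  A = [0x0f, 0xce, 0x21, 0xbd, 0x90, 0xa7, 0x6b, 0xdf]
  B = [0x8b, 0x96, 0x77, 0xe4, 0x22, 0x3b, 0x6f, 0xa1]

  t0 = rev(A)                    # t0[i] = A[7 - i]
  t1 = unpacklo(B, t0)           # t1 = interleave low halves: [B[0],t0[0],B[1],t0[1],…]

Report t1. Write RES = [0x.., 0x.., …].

  t0: df 6b a7 90 bd 21 ce 0f
  t1: 8b df 96 6b 77 a7 e4 90

RES = [ 0x8b  0xdf  0x96  0x6b  0x77  0xa7  0xe4  0x90 ]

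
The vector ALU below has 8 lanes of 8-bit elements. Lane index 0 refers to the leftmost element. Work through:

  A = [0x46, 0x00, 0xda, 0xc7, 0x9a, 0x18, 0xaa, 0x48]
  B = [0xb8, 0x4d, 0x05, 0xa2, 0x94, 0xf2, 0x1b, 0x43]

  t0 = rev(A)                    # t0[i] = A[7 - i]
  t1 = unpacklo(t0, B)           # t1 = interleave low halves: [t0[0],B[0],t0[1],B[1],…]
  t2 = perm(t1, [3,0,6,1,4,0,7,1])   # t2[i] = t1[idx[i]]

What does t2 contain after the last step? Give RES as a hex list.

RES = [ 0x4d  0x48  0x9a  0xb8  0x18  0x48  0xa2  0xb8 ]

t0 = [0x48, 0xaa, 0x18, 0x9a, 0xc7, 0xda, 0x00, 0x46]
t1 = [0x48, 0xb8, 0xaa, 0x4d, 0x18, 0x05, 0x9a, 0xa2]
t2 = [0x4d, 0x48, 0x9a, 0xb8, 0x18, 0x48, 0xa2, 0xb8]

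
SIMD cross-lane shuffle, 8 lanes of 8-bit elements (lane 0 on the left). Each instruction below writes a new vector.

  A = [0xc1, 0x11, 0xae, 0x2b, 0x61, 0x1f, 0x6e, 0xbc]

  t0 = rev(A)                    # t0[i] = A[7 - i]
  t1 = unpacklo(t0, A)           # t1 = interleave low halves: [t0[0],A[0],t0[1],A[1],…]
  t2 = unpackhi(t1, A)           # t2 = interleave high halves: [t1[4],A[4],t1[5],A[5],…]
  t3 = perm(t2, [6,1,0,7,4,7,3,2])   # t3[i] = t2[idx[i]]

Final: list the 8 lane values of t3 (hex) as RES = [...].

→ t0 |bc|6e|1f|61|2b|ae|11|c1|
→ t1 |bc|c1|6e|11|1f|ae|61|2b|
→ t2 |1f|61|ae|1f|61|6e|2b|bc|
→ t3 |2b|61|1f|bc|61|bc|1f|ae|

RES = [0x2b, 0x61, 0x1f, 0xbc, 0x61, 0xbc, 0x1f, 0xae]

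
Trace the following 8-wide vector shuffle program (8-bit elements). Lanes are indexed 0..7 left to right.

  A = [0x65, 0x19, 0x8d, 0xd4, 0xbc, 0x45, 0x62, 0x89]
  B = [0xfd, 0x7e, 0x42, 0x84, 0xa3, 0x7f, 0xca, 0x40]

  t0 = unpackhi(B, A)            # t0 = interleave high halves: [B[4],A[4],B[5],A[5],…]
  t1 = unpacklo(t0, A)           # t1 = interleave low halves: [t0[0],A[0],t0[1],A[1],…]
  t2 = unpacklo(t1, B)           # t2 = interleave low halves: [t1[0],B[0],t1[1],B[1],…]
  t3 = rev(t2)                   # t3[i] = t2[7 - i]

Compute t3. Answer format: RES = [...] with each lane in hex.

→ t0 |a3|bc|7f|45|ca|62|40|89|
→ t1 |a3|65|bc|19|7f|8d|45|d4|
→ t2 |a3|fd|65|7e|bc|42|19|84|
→ t3 |84|19|42|bc|7e|65|fd|a3|

RES = [0x84, 0x19, 0x42, 0xbc, 0x7e, 0x65, 0xfd, 0xa3]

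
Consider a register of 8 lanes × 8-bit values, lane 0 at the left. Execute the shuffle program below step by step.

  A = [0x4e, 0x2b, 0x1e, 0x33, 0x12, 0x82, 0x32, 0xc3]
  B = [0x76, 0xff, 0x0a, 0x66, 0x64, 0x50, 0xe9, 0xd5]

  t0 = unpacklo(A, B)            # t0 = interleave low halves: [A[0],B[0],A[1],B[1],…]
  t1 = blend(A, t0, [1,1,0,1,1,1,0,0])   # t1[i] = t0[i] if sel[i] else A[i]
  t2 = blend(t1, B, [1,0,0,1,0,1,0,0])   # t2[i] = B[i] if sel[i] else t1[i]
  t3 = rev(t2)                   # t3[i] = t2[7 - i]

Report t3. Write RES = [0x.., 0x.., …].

→ t0 |4e|76|2b|ff|1e|0a|33|66|
→ t1 |4e|76|1e|ff|1e|0a|32|c3|
→ t2 |76|76|1e|66|1e|50|32|c3|
→ t3 |c3|32|50|1e|66|1e|76|76|

RES = [0xc3, 0x32, 0x50, 0x1e, 0x66, 0x1e, 0x76, 0x76]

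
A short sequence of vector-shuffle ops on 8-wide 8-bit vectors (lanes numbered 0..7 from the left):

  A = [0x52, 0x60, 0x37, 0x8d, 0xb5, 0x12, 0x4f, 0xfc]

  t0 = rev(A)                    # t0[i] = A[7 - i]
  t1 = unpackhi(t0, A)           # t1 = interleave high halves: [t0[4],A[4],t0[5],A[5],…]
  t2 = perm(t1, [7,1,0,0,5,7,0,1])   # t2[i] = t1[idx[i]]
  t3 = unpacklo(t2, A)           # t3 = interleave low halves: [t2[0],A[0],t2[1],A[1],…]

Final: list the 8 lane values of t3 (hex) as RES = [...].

  t0: fc 4f 12 b5 8d 37 60 52
  t1: 8d b5 37 12 60 4f 52 fc
  t2: fc b5 8d 8d 4f fc 8d b5
  t3: fc 52 b5 60 8d 37 8d 8d

RES = [0xfc, 0x52, 0xb5, 0x60, 0x8d, 0x37, 0x8d, 0x8d]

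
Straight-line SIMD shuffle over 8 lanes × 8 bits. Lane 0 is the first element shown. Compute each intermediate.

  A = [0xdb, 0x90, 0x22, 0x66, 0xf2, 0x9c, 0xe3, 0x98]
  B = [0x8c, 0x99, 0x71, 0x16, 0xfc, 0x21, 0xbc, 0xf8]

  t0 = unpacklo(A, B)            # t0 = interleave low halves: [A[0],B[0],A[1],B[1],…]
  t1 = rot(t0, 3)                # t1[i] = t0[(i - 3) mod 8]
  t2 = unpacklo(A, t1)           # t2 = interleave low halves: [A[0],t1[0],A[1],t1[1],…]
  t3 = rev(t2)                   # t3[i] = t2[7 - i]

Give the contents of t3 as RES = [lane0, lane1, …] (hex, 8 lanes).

  t0: db 8c 90 99 22 71 66 16
  t1: 71 66 16 db 8c 90 99 22
  t2: db 71 90 66 22 16 66 db
  t3: db 66 16 22 66 90 71 db

RES = [ 0xdb  0x66  0x16  0x22  0x66  0x90  0x71  0xdb ]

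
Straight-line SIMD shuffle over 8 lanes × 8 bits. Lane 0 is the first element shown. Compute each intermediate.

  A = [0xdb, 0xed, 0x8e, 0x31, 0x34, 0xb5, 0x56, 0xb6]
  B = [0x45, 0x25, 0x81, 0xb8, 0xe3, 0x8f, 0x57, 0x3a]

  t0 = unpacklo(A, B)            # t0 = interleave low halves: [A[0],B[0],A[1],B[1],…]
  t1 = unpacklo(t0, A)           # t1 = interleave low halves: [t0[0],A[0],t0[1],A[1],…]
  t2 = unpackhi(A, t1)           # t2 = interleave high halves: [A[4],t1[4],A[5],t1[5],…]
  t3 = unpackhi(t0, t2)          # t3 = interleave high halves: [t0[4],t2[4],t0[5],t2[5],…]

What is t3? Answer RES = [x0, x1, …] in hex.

→ t0 |db|45|ed|25|8e|81|31|b8|
→ t1 |db|db|45|ed|ed|8e|25|31|
→ t2 |34|ed|b5|8e|56|25|b6|31|
→ t3 |8e|56|81|25|31|b6|b8|31|

RES = [0x8e, 0x56, 0x81, 0x25, 0x31, 0xb6, 0xb8, 0x31]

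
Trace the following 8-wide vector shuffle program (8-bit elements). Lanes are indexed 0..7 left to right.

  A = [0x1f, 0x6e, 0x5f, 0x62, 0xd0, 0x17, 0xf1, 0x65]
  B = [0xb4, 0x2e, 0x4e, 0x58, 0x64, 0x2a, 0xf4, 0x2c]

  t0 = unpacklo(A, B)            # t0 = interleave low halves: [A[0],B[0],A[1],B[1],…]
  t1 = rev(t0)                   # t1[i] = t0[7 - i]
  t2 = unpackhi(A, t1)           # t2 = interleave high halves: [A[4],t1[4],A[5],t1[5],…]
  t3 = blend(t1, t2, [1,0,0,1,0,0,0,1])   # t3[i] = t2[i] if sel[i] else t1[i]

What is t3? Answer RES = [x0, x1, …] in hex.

RES = [0xd0, 0x62, 0x4e, 0x6e, 0x2e, 0x6e, 0xb4, 0x1f]

→ t0 |1f|b4|6e|2e|5f|4e|62|58|
→ t1 |58|62|4e|5f|2e|6e|b4|1f|
→ t2 |d0|2e|17|6e|f1|b4|65|1f|
→ t3 |d0|62|4e|6e|2e|6e|b4|1f|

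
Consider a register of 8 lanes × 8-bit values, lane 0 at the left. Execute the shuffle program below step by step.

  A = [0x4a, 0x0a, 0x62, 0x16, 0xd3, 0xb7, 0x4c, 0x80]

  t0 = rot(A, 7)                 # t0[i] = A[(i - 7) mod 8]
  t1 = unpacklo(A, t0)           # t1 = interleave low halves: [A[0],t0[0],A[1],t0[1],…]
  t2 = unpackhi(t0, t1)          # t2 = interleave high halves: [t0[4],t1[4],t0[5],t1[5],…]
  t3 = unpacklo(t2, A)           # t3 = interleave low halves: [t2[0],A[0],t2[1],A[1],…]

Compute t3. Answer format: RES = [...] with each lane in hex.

RES = [ 0xb7  0x4a  0x62  0x0a  0x4c  0x62  0x16  0x16 ]

t0 = [0x0a, 0x62, 0x16, 0xd3, 0xb7, 0x4c, 0x80, 0x4a]
t1 = [0x4a, 0x0a, 0x0a, 0x62, 0x62, 0x16, 0x16, 0xd3]
t2 = [0xb7, 0x62, 0x4c, 0x16, 0x80, 0x16, 0x4a, 0xd3]
t3 = [0xb7, 0x4a, 0x62, 0x0a, 0x4c, 0x62, 0x16, 0x16]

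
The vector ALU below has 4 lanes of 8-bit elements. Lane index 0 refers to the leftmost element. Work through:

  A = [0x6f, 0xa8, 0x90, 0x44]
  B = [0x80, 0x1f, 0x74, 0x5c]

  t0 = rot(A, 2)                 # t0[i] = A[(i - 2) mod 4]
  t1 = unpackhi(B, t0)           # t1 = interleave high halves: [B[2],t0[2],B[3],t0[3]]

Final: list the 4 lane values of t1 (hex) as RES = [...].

RES = [ 0x74  0x6f  0x5c  0xa8 ]

→ t0 |90|44|6f|a8|
→ t1 |74|6f|5c|a8|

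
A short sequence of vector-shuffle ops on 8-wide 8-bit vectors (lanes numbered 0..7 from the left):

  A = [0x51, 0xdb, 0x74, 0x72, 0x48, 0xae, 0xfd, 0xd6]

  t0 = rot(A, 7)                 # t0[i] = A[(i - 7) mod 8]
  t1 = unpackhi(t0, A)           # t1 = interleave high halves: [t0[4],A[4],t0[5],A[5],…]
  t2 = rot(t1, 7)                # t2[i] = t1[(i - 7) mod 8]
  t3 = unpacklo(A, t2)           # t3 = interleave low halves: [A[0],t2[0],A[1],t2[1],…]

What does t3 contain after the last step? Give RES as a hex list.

→ t0 |db|74|72|48|ae|fd|d6|51|
→ t1 |ae|48|fd|ae|d6|fd|51|d6|
→ t2 |48|fd|ae|d6|fd|51|d6|ae|
→ t3 |51|48|db|fd|74|ae|72|d6|

RES = [ 0x51  0x48  0xdb  0xfd  0x74  0xae  0x72  0xd6 ]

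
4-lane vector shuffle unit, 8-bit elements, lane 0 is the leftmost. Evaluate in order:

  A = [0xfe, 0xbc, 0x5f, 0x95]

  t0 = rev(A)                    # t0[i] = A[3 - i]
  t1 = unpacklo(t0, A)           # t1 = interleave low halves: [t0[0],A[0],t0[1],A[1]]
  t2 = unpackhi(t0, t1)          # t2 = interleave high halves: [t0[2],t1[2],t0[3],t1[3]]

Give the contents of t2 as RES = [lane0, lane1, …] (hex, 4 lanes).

→ t0 |95|5f|bc|fe|
→ t1 |95|fe|5f|bc|
→ t2 |bc|5f|fe|bc|

RES = [ 0xbc  0x5f  0xfe  0xbc ]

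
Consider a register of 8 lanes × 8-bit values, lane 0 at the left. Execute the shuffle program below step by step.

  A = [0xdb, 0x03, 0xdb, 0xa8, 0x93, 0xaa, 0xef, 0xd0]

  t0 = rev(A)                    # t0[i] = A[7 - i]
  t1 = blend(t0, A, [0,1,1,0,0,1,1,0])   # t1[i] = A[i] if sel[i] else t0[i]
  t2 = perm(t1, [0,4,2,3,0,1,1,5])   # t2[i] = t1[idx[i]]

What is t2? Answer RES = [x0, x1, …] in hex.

RES = [ 0xd0  0xa8  0xdb  0x93  0xd0  0x03  0x03  0xaa ]

→ t0 |d0|ef|aa|93|a8|db|03|db|
→ t1 |d0|03|db|93|a8|aa|ef|db|
→ t2 |d0|a8|db|93|d0|03|03|aa|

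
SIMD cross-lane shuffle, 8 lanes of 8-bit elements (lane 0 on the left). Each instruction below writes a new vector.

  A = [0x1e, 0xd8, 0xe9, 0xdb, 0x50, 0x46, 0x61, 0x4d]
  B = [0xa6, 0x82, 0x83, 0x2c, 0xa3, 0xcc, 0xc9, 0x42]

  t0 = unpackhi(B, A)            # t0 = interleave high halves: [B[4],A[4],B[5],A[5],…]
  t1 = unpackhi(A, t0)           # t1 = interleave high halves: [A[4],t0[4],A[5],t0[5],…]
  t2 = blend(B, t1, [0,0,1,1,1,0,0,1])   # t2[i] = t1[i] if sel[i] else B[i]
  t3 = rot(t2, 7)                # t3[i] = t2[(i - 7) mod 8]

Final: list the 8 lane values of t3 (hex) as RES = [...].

t0 = [0xa3, 0x50, 0xcc, 0x46, 0xc9, 0x61, 0x42, 0x4d]
t1 = [0x50, 0xc9, 0x46, 0x61, 0x61, 0x42, 0x4d, 0x4d]
t2 = [0xa6, 0x82, 0x46, 0x61, 0x61, 0xcc, 0xc9, 0x4d]
t3 = [0x82, 0x46, 0x61, 0x61, 0xcc, 0xc9, 0x4d, 0xa6]

RES = [ 0x82  0x46  0x61  0x61  0xcc  0xc9  0x4d  0xa6 ]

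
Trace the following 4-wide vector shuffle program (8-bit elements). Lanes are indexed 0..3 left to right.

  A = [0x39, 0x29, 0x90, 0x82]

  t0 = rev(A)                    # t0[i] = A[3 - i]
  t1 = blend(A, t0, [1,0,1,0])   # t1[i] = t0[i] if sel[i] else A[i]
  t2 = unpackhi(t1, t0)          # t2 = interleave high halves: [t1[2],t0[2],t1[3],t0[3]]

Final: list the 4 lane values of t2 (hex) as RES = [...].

  t0: 82 90 29 39
  t1: 82 29 29 82
  t2: 29 29 82 39

RES = [0x29, 0x29, 0x82, 0x39]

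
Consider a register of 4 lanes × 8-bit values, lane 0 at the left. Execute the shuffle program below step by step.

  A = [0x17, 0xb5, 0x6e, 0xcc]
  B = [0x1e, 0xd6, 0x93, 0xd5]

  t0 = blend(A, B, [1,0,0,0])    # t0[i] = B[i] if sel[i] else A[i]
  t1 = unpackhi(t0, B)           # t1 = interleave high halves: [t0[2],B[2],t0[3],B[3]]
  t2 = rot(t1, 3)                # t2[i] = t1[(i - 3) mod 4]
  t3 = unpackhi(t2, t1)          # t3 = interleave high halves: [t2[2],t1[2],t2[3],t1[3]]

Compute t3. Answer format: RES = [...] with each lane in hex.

→ t0 |1e|b5|6e|cc|
→ t1 |6e|93|cc|d5|
→ t2 |93|cc|d5|6e|
→ t3 |d5|cc|6e|d5|

RES = [ 0xd5  0xcc  0x6e  0xd5 ]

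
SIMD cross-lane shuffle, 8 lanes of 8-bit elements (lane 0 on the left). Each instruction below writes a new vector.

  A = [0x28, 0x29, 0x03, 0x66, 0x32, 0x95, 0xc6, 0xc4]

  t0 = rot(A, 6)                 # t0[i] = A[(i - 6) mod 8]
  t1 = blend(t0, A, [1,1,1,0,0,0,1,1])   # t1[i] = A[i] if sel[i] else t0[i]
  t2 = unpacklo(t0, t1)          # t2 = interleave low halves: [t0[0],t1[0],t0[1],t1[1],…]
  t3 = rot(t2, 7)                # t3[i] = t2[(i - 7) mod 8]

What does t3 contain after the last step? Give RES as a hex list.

RES = [ 0x28  0x66  0x29  0x32  0x03  0x95  0x95  0x03 ]

  t0: 03 66 32 95 c6 c4 28 29
  t1: 28 29 03 95 c6 c4 c6 c4
  t2: 03 28 66 29 32 03 95 95
  t3: 28 66 29 32 03 95 95 03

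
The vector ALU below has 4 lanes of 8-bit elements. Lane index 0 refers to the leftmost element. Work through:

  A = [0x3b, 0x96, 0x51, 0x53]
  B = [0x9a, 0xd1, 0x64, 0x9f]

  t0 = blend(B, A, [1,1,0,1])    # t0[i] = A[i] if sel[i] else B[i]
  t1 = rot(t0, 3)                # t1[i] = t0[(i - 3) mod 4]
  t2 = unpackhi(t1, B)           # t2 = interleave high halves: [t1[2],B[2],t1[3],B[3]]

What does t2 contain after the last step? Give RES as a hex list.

RES = [ 0x53  0x64  0x3b  0x9f ]

t0 = [0x3b, 0x96, 0x64, 0x53]
t1 = [0x96, 0x64, 0x53, 0x3b]
t2 = [0x53, 0x64, 0x3b, 0x9f]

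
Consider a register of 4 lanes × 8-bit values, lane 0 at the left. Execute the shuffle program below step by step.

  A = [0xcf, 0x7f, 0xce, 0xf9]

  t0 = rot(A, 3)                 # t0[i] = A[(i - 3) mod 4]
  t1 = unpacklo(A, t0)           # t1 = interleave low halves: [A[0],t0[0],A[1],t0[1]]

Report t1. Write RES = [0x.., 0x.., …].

RES = [0xcf, 0x7f, 0x7f, 0xce]

t0 = [0x7f, 0xce, 0xf9, 0xcf]
t1 = [0xcf, 0x7f, 0x7f, 0xce]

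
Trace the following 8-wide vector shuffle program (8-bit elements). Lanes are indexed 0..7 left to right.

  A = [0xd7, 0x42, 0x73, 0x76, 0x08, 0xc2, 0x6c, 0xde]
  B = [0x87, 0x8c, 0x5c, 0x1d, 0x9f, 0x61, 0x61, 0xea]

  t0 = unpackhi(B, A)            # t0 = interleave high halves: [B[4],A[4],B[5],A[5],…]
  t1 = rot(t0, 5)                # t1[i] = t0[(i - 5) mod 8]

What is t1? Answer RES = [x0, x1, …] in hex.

RES = [0xc2, 0x61, 0x6c, 0xea, 0xde, 0x9f, 0x08, 0x61]

  t0: 9f 08 61 c2 61 6c ea de
  t1: c2 61 6c ea de 9f 08 61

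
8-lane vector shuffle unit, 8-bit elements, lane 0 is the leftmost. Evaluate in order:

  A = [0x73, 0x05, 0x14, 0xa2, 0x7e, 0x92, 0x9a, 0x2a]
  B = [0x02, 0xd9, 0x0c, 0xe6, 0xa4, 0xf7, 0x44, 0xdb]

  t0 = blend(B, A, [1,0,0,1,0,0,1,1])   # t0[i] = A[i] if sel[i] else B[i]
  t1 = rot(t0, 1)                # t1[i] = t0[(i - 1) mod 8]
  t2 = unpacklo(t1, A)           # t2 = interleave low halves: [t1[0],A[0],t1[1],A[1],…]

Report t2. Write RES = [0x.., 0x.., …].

RES = [0x2a, 0x73, 0x73, 0x05, 0xd9, 0x14, 0x0c, 0xa2]

  t0: 73 d9 0c a2 a4 f7 9a 2a
  t1: 2a 73 d9 0c a2 a4 f7 9a
  t2: 2a 73 73 05 d9 14 0c a2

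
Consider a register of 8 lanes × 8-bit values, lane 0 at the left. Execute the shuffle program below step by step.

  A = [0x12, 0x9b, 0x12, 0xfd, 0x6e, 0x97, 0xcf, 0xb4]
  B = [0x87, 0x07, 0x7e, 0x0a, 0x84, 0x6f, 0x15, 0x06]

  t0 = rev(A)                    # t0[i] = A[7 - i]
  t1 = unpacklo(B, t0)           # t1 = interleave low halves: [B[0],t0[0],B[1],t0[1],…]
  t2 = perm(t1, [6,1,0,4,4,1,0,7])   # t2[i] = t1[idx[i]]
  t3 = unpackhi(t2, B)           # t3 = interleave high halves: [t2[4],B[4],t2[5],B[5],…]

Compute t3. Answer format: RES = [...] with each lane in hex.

t0 = [0xb4, 0xcf, 0x97, 0x6e, 0xfd, 0x12, 0x9b, 0x12]
t1 = [0x87, 0xb4, 0x07, 0xcf, 0x7e, 0x97, 0x0a, 0x6e]
t2 = [0x0a, 0xb4, 0x87, 0x7e, 0x7e, 0xb4, 0x87, 0x6e]
t3 = [0x7e, 0x84, 0xb4, 0x6f, 0x87, 0x15, 0x6e, 0x06]

RES = [ 0x7e  0x84  0xb4  0x6f  0x87  0x15  0x6e  0x06 ]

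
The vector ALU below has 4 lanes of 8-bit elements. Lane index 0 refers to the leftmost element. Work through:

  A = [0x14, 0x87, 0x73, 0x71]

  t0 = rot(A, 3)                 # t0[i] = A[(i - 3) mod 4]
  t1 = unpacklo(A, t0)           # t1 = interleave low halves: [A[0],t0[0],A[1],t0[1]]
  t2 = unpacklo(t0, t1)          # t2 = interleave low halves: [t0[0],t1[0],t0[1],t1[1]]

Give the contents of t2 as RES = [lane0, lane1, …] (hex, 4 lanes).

→ t0 |87|73|71|14|
→ t1 |14|87|87|73|
→ t2 |87|14|73|87|

RES = [ 0x87  0x14  0x73  0x87 ]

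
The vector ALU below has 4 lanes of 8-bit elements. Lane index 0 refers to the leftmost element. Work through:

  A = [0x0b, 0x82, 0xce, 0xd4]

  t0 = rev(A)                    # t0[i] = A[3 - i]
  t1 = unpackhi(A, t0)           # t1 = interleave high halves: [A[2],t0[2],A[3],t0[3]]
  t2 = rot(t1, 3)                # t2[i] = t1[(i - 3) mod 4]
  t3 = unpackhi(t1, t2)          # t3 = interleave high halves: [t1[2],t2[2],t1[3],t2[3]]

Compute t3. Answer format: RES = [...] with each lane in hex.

  t0: d4 ce 82 0b
  t1: ce 82 d4 0b
  t2: 82 d4 0b ce
  t3: d4 0b 0b ce

RES = [0xd4, 0x0b, 0x0b, 0xce]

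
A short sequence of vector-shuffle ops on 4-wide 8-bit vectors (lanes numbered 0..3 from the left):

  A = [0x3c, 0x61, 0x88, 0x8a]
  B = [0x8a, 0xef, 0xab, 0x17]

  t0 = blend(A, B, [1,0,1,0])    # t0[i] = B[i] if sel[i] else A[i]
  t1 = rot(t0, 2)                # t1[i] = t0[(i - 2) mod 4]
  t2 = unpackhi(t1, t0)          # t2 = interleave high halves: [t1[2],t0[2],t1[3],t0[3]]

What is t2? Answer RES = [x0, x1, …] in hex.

RES = [ 0x8a  0xab  0x61  0x8a ]

  t0: 8a 61 ab 8a
  t1: ab 8a 8a 61
  t2: 8a ab 61 8a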